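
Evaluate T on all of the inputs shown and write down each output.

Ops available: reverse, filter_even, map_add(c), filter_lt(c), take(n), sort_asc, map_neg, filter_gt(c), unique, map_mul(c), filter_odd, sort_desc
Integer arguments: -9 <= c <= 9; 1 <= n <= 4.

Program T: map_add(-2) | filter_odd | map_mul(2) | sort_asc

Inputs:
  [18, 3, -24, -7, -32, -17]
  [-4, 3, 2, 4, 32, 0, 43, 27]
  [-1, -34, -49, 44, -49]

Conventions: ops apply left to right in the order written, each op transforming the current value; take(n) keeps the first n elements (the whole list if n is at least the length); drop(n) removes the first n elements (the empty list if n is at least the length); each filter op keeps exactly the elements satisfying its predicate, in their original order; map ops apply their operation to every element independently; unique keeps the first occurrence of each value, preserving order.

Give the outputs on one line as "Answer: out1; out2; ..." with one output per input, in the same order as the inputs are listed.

Execution, op by op:
  [18, 3, -24, -7, -32, -17] -> [16, 1, -26, -9, -34, -19] -> [1, -9, -19] -> [2, -18, -38] -> [-38, -18, 2]
  [-4, 3, 2, 4, 32, 0, 43, 27] -> [-6, 1, 0, 2, 30, -2, 41, 25] -> [1, 41, 25] -> [2, 82, 50] -> [2, 50, 82]
  [-1, -34, -49, 44, -49] -> [-3, -36, -51, 42, -51] -> [-3, -51, -51] -> [-6, -102, -102] -> [-102, -102, -6]

[-38, -18, 2]; [2, 50, 82]; [-102, -102, -6]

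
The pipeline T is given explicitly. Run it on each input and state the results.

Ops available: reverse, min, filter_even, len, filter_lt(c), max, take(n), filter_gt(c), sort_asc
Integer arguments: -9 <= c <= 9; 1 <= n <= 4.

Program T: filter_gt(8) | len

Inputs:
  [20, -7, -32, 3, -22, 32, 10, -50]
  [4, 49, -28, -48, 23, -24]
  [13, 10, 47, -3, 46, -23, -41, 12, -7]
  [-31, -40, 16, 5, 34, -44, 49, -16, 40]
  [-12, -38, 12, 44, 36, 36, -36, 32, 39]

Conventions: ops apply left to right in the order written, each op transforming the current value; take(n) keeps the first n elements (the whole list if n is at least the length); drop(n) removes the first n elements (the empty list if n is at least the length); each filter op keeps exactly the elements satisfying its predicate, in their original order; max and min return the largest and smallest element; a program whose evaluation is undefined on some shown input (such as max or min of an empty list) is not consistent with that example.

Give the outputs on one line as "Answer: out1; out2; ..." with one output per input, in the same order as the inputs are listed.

3; 2; 5; 4; 6

Execution, op by op:
  [20, -7, -32, 3, -22, 32, 10, -50] -> [20, 32, 10] -> 3
  [4, 49, -28, -48, 23, -24] -> [49, 23] -> 2
  [13, 10, 47, -3, 46, -23, -41, 12, -7] -> [13, 10, 47, 46, 12] -> 5
  [-31, -40, 16, 5, 34, -44, 49, -16, 40] -> [16, 34, 49, 40] -> 4
  [-12, -38, 12, 44, 36, 36, -36, 32, 39] -> [12, 44, 36, 36, 32, 39] -> 6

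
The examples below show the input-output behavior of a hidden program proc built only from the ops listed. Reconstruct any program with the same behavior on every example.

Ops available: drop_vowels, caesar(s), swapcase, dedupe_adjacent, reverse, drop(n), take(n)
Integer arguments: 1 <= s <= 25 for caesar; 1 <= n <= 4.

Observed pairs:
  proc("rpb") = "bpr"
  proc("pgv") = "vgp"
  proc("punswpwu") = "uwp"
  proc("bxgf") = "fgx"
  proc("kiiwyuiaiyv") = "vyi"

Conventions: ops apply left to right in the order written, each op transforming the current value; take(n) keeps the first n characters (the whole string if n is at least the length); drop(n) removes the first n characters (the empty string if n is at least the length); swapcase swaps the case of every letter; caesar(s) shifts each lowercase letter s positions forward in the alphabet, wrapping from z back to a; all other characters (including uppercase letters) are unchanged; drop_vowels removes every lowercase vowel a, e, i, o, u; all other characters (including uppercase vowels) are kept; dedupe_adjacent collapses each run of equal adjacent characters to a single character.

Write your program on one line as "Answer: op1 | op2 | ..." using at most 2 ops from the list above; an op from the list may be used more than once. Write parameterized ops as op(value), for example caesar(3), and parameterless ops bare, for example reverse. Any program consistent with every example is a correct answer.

reverse | take(3)

Check, running the answer program on each example:
  "rpb" -> "bpr" -> "bpr"
  "pgv" -> "vgp" -> "vgp"
  "punswpwu" -> "uwpwsnup" -> "uwp"
  "bxgf" -> "fgxb" -> "fgx"
  "kiiwyuiaiyv" -> "vyiaiuywiik" -> "vyi"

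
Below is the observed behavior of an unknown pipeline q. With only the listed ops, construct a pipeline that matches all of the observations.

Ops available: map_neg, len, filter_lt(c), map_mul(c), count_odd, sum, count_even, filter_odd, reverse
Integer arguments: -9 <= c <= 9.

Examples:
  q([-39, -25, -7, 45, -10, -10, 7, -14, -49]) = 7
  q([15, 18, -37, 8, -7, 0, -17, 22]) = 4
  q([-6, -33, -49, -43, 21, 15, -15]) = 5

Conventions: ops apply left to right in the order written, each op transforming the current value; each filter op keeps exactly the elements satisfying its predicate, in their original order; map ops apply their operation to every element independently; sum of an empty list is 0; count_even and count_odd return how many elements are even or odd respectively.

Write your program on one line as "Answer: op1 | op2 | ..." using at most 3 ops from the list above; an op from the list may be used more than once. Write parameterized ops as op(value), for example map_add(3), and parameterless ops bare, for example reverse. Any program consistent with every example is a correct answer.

filter_lt(5) | len

Check, running the answer program on each example:
  [-39, -25, -7, 45, -10, -10, 7, -14, -49] -> [-39, -25, -7, -10, -10, -14, -49] -> 7
  [15, 18, -37, 8, -7, 0, -17, 22] -> [-37, -7, 0, -17] -> 4
  [-6, -33, -49, -43, 21, 15, -15] -> [-6, -33, -49, -43, -15] -> 5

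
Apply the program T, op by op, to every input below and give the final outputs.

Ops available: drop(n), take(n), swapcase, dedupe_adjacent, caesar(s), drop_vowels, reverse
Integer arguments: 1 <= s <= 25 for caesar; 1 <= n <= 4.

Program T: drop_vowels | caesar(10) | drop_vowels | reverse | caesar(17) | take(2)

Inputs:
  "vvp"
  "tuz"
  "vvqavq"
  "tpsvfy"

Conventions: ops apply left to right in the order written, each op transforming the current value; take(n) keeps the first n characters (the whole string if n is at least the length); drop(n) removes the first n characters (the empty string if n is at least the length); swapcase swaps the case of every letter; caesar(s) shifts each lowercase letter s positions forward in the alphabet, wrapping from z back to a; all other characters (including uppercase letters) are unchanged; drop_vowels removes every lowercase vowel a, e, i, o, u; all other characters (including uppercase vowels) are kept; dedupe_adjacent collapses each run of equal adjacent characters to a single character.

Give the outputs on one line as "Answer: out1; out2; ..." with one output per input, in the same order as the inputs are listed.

Execution, op by op:
  "vvp" -> "vvp" -> "ffz" -> "ffz" -> "zff" -> "qww" -> "qw"
  "tuz" -> "tz" -> "dj" -> "dj" -> "jd" -> "au" -> "au"
  "vvqavq" -> "vvqvq" -> "ffafa" -> "fff" -> "fff" -> "www" -> "ww"
  "tpsvfy" -> "tpsvfy" -> "dzcfpi" -> "dzcfp" -> "pfczd" -> "gwtqu" -> "gw"

"qw"; "au"; "ww"; "gw"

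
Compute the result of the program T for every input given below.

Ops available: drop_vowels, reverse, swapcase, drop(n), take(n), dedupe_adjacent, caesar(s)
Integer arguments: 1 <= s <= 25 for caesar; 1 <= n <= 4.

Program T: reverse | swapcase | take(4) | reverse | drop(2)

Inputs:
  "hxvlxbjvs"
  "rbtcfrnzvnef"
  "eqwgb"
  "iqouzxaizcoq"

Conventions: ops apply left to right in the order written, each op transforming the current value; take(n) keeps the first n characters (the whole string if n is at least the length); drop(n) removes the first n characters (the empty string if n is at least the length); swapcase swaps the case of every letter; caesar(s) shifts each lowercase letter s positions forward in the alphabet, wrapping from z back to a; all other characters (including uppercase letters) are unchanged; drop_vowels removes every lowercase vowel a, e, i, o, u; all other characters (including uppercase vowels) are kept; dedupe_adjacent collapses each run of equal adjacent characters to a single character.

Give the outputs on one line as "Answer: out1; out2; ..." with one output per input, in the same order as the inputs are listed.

Execution, op by op:
  "hxvlxbjvs" -> "svjbxlvxh" -> "SVJBXLVXH" -> "SVJB" -> "BJVS" -> "VS"
  "rbtcfrnzvnef" -> "fenvznrfctbr" -> "FENVZNRFCTBR" -> "FENV" -> "VNEF" -> "EF"
  "eqwgb" -> "bgwqe" -> "BGWQE" -> "BGWQ" -> "QWGB" -> "GB"
  "iqouzxaizcoq" -> "qocziaxzuoqi" -> "QOCZIAXZUOQI" -> "QOCZ" -> "ZCOQ" -> "OQ"

"VS"; "EF"; "GB"; "OQ"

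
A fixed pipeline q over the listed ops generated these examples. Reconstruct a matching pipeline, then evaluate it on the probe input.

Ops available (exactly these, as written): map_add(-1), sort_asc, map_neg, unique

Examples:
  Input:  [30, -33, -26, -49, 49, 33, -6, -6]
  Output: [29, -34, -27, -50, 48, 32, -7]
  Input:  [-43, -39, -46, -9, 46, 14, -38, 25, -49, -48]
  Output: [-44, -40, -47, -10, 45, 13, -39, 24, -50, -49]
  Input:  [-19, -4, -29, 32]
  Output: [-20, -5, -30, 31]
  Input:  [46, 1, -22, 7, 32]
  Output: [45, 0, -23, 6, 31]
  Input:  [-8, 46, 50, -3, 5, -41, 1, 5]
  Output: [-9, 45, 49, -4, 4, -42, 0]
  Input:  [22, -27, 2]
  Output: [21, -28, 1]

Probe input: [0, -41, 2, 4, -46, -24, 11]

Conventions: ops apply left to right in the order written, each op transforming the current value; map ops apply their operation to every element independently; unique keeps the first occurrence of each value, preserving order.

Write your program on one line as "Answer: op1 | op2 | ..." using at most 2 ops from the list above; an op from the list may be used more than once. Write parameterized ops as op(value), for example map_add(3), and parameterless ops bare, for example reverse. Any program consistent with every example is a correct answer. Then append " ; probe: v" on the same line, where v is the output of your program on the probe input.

unique | map_add(-1) ; probe: [-1, -42, 1, 3, -47, -25, 10]

Check, running the answer program on each example:
  [30, -33, -26, -49, 49, 33, -6, -6] -> [30, -33, -26, -49, 49, 33, -6] -> [29, -34, -27, -50, 48, 32, -7]
  [-43, -39, -46, -9, 46, 14, -38, 25, -49, -48] -> [-43, -39, -46, -9, 46, 14, -38, 25, -49, -48] -> [-44, -40, -47, -10, 45, 13, -39, 24, -50, -49]
  [-19, -4, -29, 32] -> [-19, -4, -29, 32] -> [-20, -5, -30, 31]
  [46, 1, -22, 7, 32] -> [46, 1, -22, 7, 32] -> [45, 0, -23, 6, 31]
  [-8, 46, 50, -3, 5, -41, 1, 5] -> [-8, 46, 50, -3, 5, -41, 1] -> [-9, 45, 49, -4, 4, -42, 0]
  [22, -27, 2] -> [22, -27, 2] -> [21, -28, 1]
  probe: [0, -41, 2, 4, -46, -24, 11] -> [0, -41, 2, 4, -46, -24, 11] -> [-1, -42, 1, 3, -47, -25, 10]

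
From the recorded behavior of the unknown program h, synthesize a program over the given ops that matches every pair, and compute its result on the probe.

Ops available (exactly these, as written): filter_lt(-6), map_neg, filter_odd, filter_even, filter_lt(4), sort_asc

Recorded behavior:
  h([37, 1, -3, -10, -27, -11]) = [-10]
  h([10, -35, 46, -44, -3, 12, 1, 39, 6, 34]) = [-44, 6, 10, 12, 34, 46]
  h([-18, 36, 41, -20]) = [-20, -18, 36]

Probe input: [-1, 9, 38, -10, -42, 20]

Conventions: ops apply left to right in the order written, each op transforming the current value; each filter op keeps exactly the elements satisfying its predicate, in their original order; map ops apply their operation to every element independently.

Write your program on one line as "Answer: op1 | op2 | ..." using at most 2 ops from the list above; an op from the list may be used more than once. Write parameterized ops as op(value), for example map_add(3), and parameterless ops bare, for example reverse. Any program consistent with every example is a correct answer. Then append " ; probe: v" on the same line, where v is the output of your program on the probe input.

filter_even | sort_asc ; probe: [-42, -10, 20, 38]

Check, running the answer program on each example:
  [37, 1, -3, -10, -27, -11] -> [-10] -> [-10]
  [10, -35, 46, -44, -3, 12, 1, 39, 6, 34] -> [10, 46, -44, 12, 6, 34] -> [-44, 6, 10, 12, 34, 46]
  [-18, 36, 41, -20] -> [-18, 36, -20] -> [-20, -18, 36]
  probe: [-1, 9, 38, -10, -42, 20] -> [38, -10, -42, 20] -> [-42, -10, 20, 38]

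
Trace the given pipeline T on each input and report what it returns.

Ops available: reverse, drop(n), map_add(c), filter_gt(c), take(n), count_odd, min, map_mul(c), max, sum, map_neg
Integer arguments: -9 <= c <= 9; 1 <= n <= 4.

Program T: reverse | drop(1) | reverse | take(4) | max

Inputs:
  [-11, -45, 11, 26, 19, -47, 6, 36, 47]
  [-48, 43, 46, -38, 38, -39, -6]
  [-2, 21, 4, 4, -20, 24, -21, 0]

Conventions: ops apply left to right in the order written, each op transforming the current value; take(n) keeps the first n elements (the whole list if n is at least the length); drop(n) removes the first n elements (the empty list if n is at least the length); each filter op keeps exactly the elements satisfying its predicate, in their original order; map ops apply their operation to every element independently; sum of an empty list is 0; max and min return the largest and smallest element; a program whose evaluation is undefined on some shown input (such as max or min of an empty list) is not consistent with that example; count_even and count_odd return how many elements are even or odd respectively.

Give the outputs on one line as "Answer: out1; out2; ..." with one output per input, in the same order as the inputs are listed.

Execution, op by op:
  [-11, -45, 11, 26, 19, -47, 6, 36, 47] -> [47, 36, 6, -47, 19, 26, 11, -45, -11] -> [36, 6, -47, 19, 26, 11, -45, -11] -> [-11, -45, 11, 26, 19, -47, 6, 36] -> [-11, -45, 11, 26] -> 26
  [-48, 43, 46, -38, 38, -39, -6] -> [-6, -39, 38, -38, 46, 43, -48] -> [-39, 38, -38, 46, 43, -48] -> [-48, 43, 46, -38, 38, -39] -> [-48, 43, 46, -38] -> 46
  [-2, 21, 4, 4, -20, 24, -21, 0] -> [0, -21, 24, -20, 4, 4, 21, -2] -> [-21, 24, -20, 4, 4, 21, -2] -> [-2, 21, 4, 4, -20, 24, -21] -> [-2, 21, 4, 4] -> 21

26; 46; 21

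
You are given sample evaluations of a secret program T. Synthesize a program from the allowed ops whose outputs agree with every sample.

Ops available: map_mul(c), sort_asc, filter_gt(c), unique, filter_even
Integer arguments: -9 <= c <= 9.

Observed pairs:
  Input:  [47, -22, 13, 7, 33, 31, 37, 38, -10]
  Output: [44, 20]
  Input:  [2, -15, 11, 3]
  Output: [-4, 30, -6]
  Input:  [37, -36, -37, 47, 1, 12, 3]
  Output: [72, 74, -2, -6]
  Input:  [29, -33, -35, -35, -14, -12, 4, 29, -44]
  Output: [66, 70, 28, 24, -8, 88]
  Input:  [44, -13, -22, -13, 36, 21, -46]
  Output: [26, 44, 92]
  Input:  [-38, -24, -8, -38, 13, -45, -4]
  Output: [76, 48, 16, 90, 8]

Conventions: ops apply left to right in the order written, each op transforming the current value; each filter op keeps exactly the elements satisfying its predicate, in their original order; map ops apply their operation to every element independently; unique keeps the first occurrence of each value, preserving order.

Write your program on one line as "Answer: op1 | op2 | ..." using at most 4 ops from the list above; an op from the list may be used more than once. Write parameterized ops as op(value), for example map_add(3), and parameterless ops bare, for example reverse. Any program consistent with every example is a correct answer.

map_mul(-1) | filter_gt(-6) | map_mul(2) | unique

Check, running the answer program on each example:
  [47, -22, 13, 7, 33, 31, 37, 38, -10] -> [-47, 22, -13, -7, -33, -31, -37, -38, 10] -> [22, 10] -> [44, 20] -> [44, 20]
  [2, -15, 11, 3] -> [-2, 15, -11, -3] -> [-2, 15, -3] -> [-4, 30, -6] -> [-4, 30, -6]
  [37, -36, -37, 47, 1, 12, 3] -> [-37, 36, 37, -47, -1, -12, -3] -> [36, 37, -1, -3] -> [72, 74, -2, -6] -> [72, 74, -2, -6]
  [29, -33, -35, -35, -14, -12, 4, 29, -44] -> [-29, 33, 35, 35, 14, 12, -4, -29, 44] -> [33, 35, 35, 14, 12, -4, 44] -> [66, 70, 70, 28, 24, -8, 88] -> [66, 70, 28, 24, -8, 88]
  [44, -13, -22, -13, 36, 21, -46] -> [-44, 13, 22, 13, -36, -21, 46] -> [13, 22, 13, 46] -> [26, 44, 26, 92] -> [26, 44, 92]
  [-38, -24, -8, -38, 13, -45, -4] -> [38, 24, 8, 38, -13, 45, 4] -> [38, 24, 8, 38, 45, 4] -> [76, 48, 16, 76, 90, 8] -> [76, 48, 16, 90, 8]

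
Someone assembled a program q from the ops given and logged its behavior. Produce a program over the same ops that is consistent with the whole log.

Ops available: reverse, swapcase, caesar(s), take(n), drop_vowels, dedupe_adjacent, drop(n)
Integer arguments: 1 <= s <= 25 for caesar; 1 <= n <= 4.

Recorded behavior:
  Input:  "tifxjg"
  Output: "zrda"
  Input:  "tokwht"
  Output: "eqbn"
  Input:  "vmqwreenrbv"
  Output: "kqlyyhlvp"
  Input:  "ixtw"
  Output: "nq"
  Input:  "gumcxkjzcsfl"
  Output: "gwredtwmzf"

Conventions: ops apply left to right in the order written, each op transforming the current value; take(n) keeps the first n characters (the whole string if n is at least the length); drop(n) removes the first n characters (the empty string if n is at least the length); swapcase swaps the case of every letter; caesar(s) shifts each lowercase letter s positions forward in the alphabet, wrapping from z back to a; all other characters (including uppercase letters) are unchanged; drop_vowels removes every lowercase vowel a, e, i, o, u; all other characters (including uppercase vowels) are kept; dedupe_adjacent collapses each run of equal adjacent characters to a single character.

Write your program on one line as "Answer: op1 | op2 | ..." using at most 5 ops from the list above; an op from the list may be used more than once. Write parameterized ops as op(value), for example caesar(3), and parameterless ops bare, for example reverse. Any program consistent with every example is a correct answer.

caesar(6) | caesar(14) | drop(1) | drop(1)

Check, running the answer program on each example:
  "tifxjg" -> "zoldpm" -> "nczrda" -> "czrda" -> "zrda"
  "tokwht" -> "zuqcnz" -> "nieqbn" -> "ieqbn" -> "eqbn"
  "vmqwreenrbv" -> "bswcxkktxhb" -> "pgkqlyyhlvp" -> "gkqlyyhlvp" -> "kqlyyhlvp"
  "ixtw" -> "odzc" -> "crnq" -> "rnq" -> "nq"
  "gumcxkjzcsfl" -> "masidqpfiylr" -> "aogwredtwmzf" -> "ogwredtwmzf" -> "gwredtwmzf"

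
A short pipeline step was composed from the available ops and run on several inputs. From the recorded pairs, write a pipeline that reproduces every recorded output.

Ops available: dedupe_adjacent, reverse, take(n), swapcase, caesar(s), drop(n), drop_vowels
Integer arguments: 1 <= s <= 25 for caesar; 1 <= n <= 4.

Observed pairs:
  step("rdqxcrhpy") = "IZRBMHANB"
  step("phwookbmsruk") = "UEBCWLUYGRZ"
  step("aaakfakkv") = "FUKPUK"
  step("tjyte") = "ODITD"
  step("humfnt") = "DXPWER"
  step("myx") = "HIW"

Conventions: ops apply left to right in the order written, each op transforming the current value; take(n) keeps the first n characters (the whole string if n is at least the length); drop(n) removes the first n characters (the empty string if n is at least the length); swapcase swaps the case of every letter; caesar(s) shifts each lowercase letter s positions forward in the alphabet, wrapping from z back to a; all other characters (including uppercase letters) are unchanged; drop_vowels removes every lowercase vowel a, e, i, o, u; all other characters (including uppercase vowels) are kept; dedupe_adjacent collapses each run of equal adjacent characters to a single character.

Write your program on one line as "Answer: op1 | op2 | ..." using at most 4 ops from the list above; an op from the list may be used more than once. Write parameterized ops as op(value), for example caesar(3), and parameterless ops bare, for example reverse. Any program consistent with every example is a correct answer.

caesar(10) | swapcase | dedupe_adjacent | reverse

Check, running the answer program on each example:
  "rdqxcrhpy" -> "bnahmbrzi" -> "BNAHMBRZI" -> "BNAHMBRZI" -> "IZRBMHANB"
  "phwookbmsruk" -> "zrgyyulwcbeu" -> "ZRGYYULWCBEU" -> "ZRGYULWCBEU" -> "UEBCWLUYGRZ"
  "aaakfakkv" -> "kkkupkuuf" -> "KKKUPKUUF" -> "KUPKUF" -> "FUKPUK"
  "tjyte" -> "dtido" -> "DTIDO" -> "DTIDO" -> "ODITD"
  "humfnt" -> "rewpxd" -> "REWPXD" -> "REWPXD" -> "DXPWER"
  "myx" -> "wih" -> "WIH" -> "WIH" -> "HIW"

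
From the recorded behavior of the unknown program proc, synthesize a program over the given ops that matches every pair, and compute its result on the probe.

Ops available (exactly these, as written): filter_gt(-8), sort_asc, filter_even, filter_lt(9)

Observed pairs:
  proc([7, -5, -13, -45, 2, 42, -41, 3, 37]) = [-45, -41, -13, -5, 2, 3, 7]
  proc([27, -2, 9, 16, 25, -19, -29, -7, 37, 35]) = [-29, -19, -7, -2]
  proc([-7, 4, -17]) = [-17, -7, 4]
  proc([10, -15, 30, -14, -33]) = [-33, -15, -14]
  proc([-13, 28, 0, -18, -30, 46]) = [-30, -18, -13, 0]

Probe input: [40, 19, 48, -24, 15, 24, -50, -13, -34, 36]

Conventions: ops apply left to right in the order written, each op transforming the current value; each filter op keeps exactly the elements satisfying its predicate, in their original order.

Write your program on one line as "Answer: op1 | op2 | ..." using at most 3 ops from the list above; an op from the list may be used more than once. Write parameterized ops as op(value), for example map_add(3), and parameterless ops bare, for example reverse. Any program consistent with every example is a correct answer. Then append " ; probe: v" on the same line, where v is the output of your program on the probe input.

filter_lt(9) | sort_asc ; probe: [-50, -34, -24, -13]

Check, running the answer program on each example:
  [7, -5, -13, -45, 2, 42, -41, 3, 37] -> [7, -5, -13, -45, 2, -41, 3] -> [-45, -41, -13, -5, 2, 3, 7]
  [27, -2, 9, 16, 25, -19, -29, -7, 37, 35] -> [-2, -19, -29, -7] -> [-29, -19, -7, -2]
  [-7, 4, -17] -> [-7, 4, -17] -> [-17, -7, 4]
  [10, -15, 30, -14, -33] -> [-15, -14, -33] -> [-33, -15, -14]
  [-13, 28, 0, -18, -30, 46] -> [-13, 0, -18, -30] -> [-30, -18, -13, 0]
  probe: [40, 19, 48, -24, 15, 24, -50, -13, -34, 36] -> [-24, -50, -13, -34] -> [-50, -34, -24, -13]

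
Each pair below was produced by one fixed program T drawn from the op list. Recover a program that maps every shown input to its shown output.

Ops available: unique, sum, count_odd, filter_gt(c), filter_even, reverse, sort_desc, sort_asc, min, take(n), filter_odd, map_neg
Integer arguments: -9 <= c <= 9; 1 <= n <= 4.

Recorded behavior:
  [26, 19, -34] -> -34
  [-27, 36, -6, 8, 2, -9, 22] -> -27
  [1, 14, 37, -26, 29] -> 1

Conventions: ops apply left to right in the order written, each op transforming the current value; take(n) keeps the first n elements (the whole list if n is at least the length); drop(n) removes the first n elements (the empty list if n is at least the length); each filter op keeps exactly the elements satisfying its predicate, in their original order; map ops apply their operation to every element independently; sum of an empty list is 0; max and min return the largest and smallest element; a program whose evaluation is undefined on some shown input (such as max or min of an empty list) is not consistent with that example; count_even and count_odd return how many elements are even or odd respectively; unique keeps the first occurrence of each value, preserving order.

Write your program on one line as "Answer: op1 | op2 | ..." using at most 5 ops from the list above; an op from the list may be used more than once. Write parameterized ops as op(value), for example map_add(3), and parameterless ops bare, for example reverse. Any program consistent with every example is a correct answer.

take(3) | reverse | sort_asc | min

Check, running the answer program on each example:
  [26, 19, -34] -> [26, 19, -34] -> [-34, 19, 26] -> [-34, 19, 26] -> -34
  [-27, 36, -6, 8, 2, -9, 22] -> [-27, 36, -6] -> [-6, 36, -27] -> [-27, -6, 36] -> -27
  [1, 14, 37, -26, 29] -> [1, 14, 37] -> [37, 14, 1] -> [1, 14, 37] -> 1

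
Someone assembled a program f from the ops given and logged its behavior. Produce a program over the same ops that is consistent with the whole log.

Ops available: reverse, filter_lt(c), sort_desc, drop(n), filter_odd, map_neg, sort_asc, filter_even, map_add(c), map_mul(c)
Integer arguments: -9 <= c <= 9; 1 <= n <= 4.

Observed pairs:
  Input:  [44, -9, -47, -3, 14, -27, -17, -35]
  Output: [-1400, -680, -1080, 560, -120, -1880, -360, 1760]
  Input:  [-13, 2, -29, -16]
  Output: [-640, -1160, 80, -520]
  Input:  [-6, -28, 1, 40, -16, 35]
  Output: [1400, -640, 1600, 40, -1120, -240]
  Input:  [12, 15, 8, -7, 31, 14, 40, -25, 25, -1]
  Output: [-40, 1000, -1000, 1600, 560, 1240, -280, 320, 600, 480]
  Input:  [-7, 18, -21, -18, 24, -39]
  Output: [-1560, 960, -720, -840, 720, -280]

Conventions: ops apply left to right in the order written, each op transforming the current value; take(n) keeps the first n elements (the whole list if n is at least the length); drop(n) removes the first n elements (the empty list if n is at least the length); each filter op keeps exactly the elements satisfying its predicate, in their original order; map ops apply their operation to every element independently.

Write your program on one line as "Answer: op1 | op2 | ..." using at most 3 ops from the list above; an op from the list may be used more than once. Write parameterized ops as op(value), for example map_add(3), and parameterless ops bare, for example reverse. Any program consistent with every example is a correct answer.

map_mul(8) | map_mul(5) | reverse

Check, running the answer program on each example:
  [44, -9, -47, -3, 14, -27, -17, -35] -> [352, -72, -376, -24, 112, -216, -136, -280] -> [1760, -360, -1880, -120, 560, -1080, -680, -1400] -> [-1400, -680, -1080, 560, -120, -1880, -360, 1760]
  [-13, 2, -29, -16] -> [-104, 16, -232, -128] -> [-520, 80, -1160, -640] -> [-640, -1160, 80, -520]
  [-6, -28, 1, 40, -16, 35] -> [-48, -224, 8, 320, -128, 280] -> [-240, -1120, 40, 1600, -640, 1400] -> [1400, -640, 1600, 40, -1120, -240]
  [12, 15, 8, -7, 31, 14, 40, -25, 25, -1] -> [96, 120, 64, -56, 248, 112, 320, -200, 200, -8] -> [480, 600, 320, -280, 1240, 560, 1600, -1000, 1000, -40] -> [-40, 1000, -1000, 1600, 560, 1240, -280, 320, 600, 480]
  [-7, 18, -21, -18, 24, -39] -> [-56, 144, -168, -144, 192, -312] -> [-280, 720, -840, -720, 960, -1560] -> [-1560, 960, -720, -840, 720, -280]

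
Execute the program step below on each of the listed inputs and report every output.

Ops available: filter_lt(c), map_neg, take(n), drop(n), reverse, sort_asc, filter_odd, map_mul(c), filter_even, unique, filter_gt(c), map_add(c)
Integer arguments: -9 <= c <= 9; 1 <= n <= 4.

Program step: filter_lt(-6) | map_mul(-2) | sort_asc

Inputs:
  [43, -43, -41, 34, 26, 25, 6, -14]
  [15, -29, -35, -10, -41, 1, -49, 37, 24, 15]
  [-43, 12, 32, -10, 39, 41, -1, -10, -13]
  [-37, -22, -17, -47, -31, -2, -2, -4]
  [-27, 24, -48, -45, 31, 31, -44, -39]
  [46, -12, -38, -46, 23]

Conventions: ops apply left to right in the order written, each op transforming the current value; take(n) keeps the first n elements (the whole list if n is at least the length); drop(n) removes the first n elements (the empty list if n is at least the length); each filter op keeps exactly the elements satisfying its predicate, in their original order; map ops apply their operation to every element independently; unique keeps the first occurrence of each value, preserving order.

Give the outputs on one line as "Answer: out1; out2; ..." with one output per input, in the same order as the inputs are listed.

[28, 82, 86]; [20, 58, 70, 82, 98]; [20, 20, 26, 86]; [34, 44, 62, 74, 94]; [54, 78, 88, 90, 96]; [24, 76, 92]

Execution, op by op:
  [43, -43, -41, 34, 26, 25, 6, -14] -> [-43, -41, -14] -> [86, 82, 28] -> [28, 82, 86]
  [15, -29, -35, -10, -41, 1, -49, 37, 24, 15] -> [-29, -35, -10, -41, -49] -> [58, 70, 20, 82, 98] -> [20, 58, 70, 82, 98]
  [-43, 12, 32, -10, 39, 41, -1, -10, -13] -> [-43, -10, -10, -13] -> [86, 20, 20, 26] -> [20, 20, 26, 86]
  [-37, -22, -17, -47, -31, -2, -2, -4] -> [-37, -22, -17, -47, -31] -> [74, 44, 34, 94, 62] -> [34, 44, 62, 74, 94]
  [-27, 24, -48, -45, 31, 31, -44, -39] -> [-27, -48, -45, -44, -39] -> [54, 96, 90, 88, 78] -> [54, 78, 88, 90, 96]
  [46, -12, -38, -46, 23] -> [-12, -38, -46] -> [24, 76, 92] -> [24, 76, 92]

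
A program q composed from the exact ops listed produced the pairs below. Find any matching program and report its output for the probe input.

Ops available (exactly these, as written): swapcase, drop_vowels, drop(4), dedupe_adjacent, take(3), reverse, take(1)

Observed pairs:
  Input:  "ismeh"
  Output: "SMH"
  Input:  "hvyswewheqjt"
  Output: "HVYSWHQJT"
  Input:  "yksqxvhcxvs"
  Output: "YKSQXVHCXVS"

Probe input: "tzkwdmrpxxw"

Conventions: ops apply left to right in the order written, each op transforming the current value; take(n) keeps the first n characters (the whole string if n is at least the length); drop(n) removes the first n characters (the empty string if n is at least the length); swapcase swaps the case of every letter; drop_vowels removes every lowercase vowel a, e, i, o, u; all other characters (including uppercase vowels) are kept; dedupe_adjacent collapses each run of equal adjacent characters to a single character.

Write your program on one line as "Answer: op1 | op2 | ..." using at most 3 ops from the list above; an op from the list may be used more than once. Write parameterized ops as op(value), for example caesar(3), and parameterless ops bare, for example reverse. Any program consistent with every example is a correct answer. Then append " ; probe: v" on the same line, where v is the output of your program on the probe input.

drop_vowels | swapcase | dedupe_adjacent ; probe: "TZKWDMRPXW"

Check, running the answer program on each example:
  "ismeh" -> "smh" -> "SMH" -> "SMH"
  "hvyswewheqjt" -> "hvyswwhqjt" -> "HVYSWWHQJT" -> "HVYSWHQJT"
  "yksqxvhcxvs" -> "yksqxvhcxvs" -> "YKSQXVHCXVS" -> "YKSQXVHCXVS"
  probe: "tzkwdmrpxxw" -> "tzkwdmrpxxw" -> "TZKWDMRPXXW" -> "TZKWDMRPXW"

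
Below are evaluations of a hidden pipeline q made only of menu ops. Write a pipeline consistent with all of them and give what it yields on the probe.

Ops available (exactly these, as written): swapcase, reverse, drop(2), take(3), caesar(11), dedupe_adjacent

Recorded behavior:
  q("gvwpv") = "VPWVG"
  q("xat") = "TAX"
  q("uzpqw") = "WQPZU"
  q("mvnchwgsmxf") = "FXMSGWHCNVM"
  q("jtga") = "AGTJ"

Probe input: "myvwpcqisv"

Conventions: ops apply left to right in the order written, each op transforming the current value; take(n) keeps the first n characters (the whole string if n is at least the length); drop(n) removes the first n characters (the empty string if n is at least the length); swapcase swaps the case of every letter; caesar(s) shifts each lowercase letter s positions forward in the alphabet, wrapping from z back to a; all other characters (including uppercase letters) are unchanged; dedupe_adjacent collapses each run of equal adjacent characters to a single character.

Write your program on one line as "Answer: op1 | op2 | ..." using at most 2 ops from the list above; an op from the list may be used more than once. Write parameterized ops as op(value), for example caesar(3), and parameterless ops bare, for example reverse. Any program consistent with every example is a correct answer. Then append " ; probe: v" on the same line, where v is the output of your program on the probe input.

reverse | swapcase ; probe: "VSIQCPWVYM"

Check, running the answer program on each example:
  "gvwpv" -> "vpwvg" -> "VPWVG"
  "xat" -> "tax" -> "TAX"
  "uzpqw" -> "wqpzu" -> "WQPZU"
  "mvnchwgsmxf" -> "fxmsgwhcnvm" -> "FXMSGWHCNVM"
  "jtga" -> "agtj" -> "AGTJ"
  probe: "myvwpcqisv" -> "vsiqcpwvym" -> "VSIQCPWVYM"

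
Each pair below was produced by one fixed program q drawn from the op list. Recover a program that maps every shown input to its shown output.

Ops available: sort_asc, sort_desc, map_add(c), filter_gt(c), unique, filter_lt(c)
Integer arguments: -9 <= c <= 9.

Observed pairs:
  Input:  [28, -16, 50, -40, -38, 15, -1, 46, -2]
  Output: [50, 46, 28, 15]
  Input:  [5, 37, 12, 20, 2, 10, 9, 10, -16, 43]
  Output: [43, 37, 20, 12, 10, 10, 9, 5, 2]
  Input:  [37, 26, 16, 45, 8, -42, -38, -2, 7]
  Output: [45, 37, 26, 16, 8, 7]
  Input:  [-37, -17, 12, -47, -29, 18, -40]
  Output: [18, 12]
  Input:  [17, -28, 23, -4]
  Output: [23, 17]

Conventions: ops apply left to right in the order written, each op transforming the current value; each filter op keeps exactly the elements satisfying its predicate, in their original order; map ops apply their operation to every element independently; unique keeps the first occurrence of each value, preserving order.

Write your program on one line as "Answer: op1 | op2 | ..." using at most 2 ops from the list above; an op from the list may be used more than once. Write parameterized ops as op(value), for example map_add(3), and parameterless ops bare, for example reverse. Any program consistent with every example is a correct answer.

filter_gt(-1) | sort_desc

Check, running the answer program on each example:
  [28, -16, 50, -40, -38, 15, -1, 46, -2] -> [28, 50, 15, 46] -> [50, 46, 28, 15]
  [5, 37, 12, 20, 2, 10, 9, 10, -16, 43] -> [5, 37, 12, 20, 2, 10, 9, 10, 43] -> [43, 37, 20, 12, 10, 10, 9, 5, 2]
  [37, 26, 16, 45, 8, -42, -38, -2, 7] -> [37, 26, 16, 45, 8, 7] -> [45, 37, 26, 16, 8, 7]
  [-37, -17, 12, -47, -29, 18, -40] -> [12, 18] -> [18, 12]
  [17, -28, 23, -4] -> [17, 23] -> [23, 17]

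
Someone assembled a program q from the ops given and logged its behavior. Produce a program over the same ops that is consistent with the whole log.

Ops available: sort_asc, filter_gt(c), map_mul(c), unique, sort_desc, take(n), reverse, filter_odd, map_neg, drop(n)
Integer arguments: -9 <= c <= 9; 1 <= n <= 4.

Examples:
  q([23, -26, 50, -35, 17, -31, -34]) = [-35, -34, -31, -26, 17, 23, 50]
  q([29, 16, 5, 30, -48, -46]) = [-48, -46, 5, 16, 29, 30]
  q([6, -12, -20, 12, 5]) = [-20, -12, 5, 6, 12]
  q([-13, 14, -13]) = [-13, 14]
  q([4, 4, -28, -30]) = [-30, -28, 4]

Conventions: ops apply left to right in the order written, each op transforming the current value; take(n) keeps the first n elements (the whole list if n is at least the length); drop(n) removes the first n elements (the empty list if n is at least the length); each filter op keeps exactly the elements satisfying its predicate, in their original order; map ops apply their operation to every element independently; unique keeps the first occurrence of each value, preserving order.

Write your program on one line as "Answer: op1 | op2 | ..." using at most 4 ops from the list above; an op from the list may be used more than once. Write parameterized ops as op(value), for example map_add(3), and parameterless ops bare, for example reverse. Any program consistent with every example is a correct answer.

sort_asc | sort_desc | unique | reverse

Check, running the answer program on each example:
  [23, -26, 50, -35, 17, -31, -34] -> [-35, -34, -31, -26, 17, 23, 50] -> [50, 23, 17, -26, -31, -34, -35] -> [50, 23, 17, -26, -31, -34, -35] -> [-35, -34, -31, -26, 17, 23, 50]
  [29, 16, 5, 30, -48, -46] -> [-48, -46, 5, 16, 29, 30] -> [30, 29, 16, 5, -46, -48] -> [30, 29, 16, 5, -46, -48] -> [-48, -46, 5, 16, 29, 30]
  [6, -12, -20, 12, 5] -> [-20, -12, 5, 6, 12] -> [12, 6, 5, -12, -20] -> [12, 6, 5, -12, -20] -> [-20, -12, 5, 6, 12]
  [-13, 14, -13] -> [-13, -13, 14] -> [14, -13, -13] -> [14, -13] -> [-13, 14]
  [4, 4, -28, -30] -> [-30, -28, 4, 4] -> [4, 4, -28, -30] -> [4, -28, -30] -> [-30, -28, 4]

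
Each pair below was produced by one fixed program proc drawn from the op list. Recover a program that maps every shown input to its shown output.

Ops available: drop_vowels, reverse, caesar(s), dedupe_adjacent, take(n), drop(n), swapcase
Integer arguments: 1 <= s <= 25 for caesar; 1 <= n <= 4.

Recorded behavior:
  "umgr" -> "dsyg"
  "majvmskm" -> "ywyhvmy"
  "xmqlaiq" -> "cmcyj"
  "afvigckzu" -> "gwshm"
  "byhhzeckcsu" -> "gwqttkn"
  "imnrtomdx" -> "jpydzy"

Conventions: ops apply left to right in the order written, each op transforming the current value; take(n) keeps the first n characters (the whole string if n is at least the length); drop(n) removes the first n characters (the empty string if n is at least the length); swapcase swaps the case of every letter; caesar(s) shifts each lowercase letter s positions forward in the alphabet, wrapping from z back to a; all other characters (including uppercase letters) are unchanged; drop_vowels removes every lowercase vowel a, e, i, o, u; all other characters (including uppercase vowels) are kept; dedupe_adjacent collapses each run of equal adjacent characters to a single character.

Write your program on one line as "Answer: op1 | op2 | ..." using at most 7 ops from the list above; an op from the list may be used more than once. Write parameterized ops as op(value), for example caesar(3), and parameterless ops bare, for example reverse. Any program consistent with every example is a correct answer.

caesar(23) | caesar(18) | reverse | drop_vowels | caesar(23) | drop_vowels

Check, running the answer program on each example:
  "umgr" -> "rjdo" -> "jbvg" -> "gvbj" -> "gvbj" -> "dsyg" -> "dsyg"
  "majvmskm" -> "jxgsjphj" -> "bpykbhzb" -> "bzhbkypb" -> "bzhbkypb" -> "yweyhvmy" -> "ywyhvmy"
  "xmqlaiq" -> "ujnixfn" -> "mbfapxf" -> "fxpafbm" -> "fxpfbm" -> "cumcyj" -> "cmcyj"
  "afvigckzu" -> "xcsfdzhwr" -> "pukxvrzoj" -> "jozrvxkup" -> "jzrvxkp" -> "gwosuhm" -> "gwshm"
  "byhhzeckcsu" -> "yveewbzhzpr" -> "qnwwotrzrhj" -> "jhrzrtowwnq" -> "jhrzrtwwnq" -> "geowoqttkn" -> "gwqttkn"
  "imnrtomdx" -> "fjkoqljau" -> "xbcgidbsm" -> "msbdigcbx" -> "msbdgcbx" -> "jpyadzyu" -> "jpydzy"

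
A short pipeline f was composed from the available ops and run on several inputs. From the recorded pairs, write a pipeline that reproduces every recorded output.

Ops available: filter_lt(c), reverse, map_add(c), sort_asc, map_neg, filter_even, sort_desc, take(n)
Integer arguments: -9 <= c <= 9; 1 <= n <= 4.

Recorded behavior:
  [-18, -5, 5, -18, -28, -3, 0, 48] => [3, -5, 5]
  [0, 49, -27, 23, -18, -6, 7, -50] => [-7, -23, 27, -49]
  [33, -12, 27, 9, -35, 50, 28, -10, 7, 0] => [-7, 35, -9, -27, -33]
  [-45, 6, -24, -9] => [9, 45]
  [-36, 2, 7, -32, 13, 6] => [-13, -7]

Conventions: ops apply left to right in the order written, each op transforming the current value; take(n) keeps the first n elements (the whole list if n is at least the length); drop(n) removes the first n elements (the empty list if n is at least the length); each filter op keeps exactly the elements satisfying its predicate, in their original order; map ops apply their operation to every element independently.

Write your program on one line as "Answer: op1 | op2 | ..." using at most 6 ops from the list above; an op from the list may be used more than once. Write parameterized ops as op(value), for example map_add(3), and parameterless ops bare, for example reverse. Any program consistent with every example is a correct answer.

map_add(7) | reverse | map_add(-8) | map_neg | filter_even | map_add(-1)

Check, running the answer program on each example:
  [-18, -5, 5, -18, -28, -3, 0, 48] -> [-11, 2, 12, -11, -21, 4, 7, 55] -> [55, 7, 4, -21, -11, 12, 2, -11] -> [47, -1, -4, -29, -19, 4, -6, -19] -> [-47, 1, 4, 29, 19, -4, 6, 19] -> [4, -4, 6] -> [3, -5, 5]
  [0, 49, -27, 23, -18, -6, 7, -50] -> [7, 56, -20, 30, -11, 1, 14, -43] -> [-43, 14, 1, -11, 30, -20, 56, 7] -> [-51, 6, -7, -19, 22, -28, 48, -1] -> [51, -6, 7, 19, -22, 28, -48, 1] -> [-6, -22, 28, -48] -> [-7, -23, 27, -49]
  [33, -12, 27, 9, -35, 50, 28, -10, 7, 0] -> [40, -5, 34, 16, -28, 57, 35, -3, 14, 7] -> [7, 14, -3, 35, 57, -28, 16, 34, -5, 40] -> [-1, 6, -11, 27, 49, -36, 8, 26, -13, 32] -> [1, -6, 11, -27, -49, 36, -8, -26, 13, -32] -> [-6, 36, -8, -26, -32] -> [-7, 35, -9, -27, -33]
  [-45, 6, -24, -9] -> [-38, 13, -17, -2] -> [-2, -17, 13, -38] -> [-10, -25, 5, -46] -> [10, 25, -5, 46] -> [10, 46] -> [9, 45]
  [-36, 2, 7, -32, 13, 6] -> [-29, 9, 14, -25, 20, 13] -> [13, 20, -25, 14, 9, -29] -> [5, 12, -33, 6, 1, -37] -> [-5, -12, 33, -6, -1, 37] -> [-12, -6] -> [-13, -7]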